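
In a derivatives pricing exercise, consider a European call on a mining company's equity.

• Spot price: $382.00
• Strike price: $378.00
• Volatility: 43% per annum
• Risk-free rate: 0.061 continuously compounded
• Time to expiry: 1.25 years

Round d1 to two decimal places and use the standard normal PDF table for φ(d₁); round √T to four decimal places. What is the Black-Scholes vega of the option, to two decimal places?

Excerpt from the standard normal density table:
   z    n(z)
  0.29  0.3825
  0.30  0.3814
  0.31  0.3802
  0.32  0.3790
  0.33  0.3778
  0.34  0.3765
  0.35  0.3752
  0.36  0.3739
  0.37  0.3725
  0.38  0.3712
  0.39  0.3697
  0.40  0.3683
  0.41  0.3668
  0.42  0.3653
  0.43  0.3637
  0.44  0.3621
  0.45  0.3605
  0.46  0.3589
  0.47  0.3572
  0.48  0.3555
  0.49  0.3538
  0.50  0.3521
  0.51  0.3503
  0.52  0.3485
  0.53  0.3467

156.01

σ√T = 0.43·√1.25 = 0.4808
d₁ = [ln(382/378) + (0.061 + 0.43²/2)·1.25] / 0.4808 = [0.0105 + 0.1918] / 0.4808 = 0.4209 which rounds to 0.42
√T = √1.25 = 1.1180
φ(d₁) = φ(0.42) = 0.3653
vega = S·φ(d₁)·√T = 382·0.3653·1.1180 = 156.0109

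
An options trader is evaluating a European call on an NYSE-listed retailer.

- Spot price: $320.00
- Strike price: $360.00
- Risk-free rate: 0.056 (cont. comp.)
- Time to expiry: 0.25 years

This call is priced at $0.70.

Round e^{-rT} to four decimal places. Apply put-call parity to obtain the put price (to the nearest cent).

$35.70

e^(−rT) = e^(−0.056·0.25) = 0.9861
Put-call parity: C − P = S − K·e^(−rT) = 320 − 360·0.9861 = 320 − 354.9960 = -34.9960
P = C − (C − P) = 0.70 − (-34.9960) = 35.6960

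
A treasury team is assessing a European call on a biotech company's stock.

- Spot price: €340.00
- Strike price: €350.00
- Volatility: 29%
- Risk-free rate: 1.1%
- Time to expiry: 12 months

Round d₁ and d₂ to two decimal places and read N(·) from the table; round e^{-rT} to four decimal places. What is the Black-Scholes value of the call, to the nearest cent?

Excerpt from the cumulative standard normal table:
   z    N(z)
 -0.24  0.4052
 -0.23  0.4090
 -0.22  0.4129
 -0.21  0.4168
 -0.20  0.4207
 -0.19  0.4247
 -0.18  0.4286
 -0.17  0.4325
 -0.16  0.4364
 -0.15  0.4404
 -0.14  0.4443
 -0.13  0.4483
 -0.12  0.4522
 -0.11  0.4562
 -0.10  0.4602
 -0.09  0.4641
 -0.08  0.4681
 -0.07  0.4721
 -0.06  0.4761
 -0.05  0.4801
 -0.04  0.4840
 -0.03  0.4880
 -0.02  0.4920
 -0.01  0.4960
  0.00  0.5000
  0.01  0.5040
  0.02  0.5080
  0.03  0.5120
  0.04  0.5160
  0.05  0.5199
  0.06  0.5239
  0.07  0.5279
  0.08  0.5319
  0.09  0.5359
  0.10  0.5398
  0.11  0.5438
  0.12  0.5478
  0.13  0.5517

€36.56

σ√T = 0.29 × 1.0000 = 0.2900
d₁ = [ln(340/350) + (0.011 + 0.29²/2)·1] / 0.2900 = [-0.0290 + 0.0530] / 0.2900 = 0.0830 ≈ 0.08
d₂ = d₁ − σ√T = 0.0830 − 0.2900 = -0.2070 ≈ -0.21
exp(−rT) = exp(−0.011·1) = 0.9891
N(d₁) = N(0.08) = 0.5319;  N(d₂) = N(-0.21) = 0.4168
C = 340·0.5319 − 350·0.9891·0.4168 = 180.8460 − 144.2899 = 36.5561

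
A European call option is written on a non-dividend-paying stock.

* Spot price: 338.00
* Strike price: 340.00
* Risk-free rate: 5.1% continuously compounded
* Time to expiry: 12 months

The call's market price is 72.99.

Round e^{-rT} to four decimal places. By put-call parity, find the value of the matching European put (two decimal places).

58.09

exp(−rT) = exp(−0.051·1) = 0.9503
Put-call parity: C − P = S − K·e^(−rT) = 338 − 340·0.9503 = 338 − 323.1020 = 14.8980
P = C − (C − P) = 72.99 − (14.8980) = 58.0920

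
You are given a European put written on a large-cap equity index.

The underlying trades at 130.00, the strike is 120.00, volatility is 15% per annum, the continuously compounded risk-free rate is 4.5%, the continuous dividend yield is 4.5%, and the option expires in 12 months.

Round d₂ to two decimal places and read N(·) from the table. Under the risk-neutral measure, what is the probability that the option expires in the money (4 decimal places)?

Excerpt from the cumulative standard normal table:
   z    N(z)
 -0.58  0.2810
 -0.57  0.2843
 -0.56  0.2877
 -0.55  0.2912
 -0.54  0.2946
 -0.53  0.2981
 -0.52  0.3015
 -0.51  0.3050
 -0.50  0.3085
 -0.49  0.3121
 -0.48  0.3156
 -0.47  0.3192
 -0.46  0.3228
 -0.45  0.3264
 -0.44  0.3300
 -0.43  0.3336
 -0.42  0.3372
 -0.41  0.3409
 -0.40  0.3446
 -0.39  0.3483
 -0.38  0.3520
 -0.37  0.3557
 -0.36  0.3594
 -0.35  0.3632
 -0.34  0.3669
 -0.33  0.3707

σ√T = 0.15 × 1.0000 = 0.1500
ln(S/K) + (r − q + σ²/2)T = ln(130/120) + (0.045 − 0.045 + 0.15²/2)·1 = 0.0800 + 0.0112 = 0.0913
d₁ = 0.0913 / 0.1500 = 0.6086 ⇒ 0.61
d₂ = d₁ − σ√T = 0.6086 − 0.1500 = 0.4586 ⇒ 0.46
Risk-neutral Pr[S_T < K] = N(−d₂) = N(-0.46) = 0.3228

0.3228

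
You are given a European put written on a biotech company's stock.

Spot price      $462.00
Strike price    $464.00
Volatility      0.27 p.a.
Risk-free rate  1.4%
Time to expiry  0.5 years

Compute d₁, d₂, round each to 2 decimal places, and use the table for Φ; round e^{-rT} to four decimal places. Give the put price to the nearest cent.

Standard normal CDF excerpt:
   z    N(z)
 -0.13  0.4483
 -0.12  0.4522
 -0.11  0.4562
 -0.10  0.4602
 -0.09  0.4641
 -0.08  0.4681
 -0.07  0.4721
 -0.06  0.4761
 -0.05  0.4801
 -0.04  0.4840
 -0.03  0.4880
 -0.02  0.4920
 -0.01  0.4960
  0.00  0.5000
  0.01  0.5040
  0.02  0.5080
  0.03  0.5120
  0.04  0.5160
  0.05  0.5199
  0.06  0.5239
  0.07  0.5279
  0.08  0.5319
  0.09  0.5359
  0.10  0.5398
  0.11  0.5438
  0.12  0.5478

$34.31

T = 0.5;  σ√T = 0.1909
d₁ = [ln(462/464) + (0.014 + 0.27²/2)·0.5] / 0.1909 = [-0.0043 + 0.0252] / 0.1909 = 0.1095 ≈ 0.11
d₂ = d₁ − σ√T = 0.1095 − 0.1909 = -0.0814 ≈ -0.08
e^(−rT) = e^(−0.014·0.5) = 0.9930
N(−d₂) = N(0.08) = 0.5319;  N(−d₁) = N(-0.11) = 0.4562
P = 464·0.9930·0.5319 − 462·0.4562 = 245.0740 − 210.7644 = 34.3096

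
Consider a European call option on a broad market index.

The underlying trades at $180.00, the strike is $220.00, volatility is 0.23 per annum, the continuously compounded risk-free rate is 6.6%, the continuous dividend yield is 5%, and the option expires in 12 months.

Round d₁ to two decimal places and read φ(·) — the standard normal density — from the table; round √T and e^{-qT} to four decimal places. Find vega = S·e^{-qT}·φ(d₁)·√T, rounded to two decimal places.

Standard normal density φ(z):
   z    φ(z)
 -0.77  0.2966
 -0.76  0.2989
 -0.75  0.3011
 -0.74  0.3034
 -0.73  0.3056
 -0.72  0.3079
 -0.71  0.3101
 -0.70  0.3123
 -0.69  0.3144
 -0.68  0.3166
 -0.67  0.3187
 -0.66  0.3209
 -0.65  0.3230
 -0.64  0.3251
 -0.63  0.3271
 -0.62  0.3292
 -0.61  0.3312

T = 1;  σ√T = 0.2300
d₁ = [ln(180/220) + (0.066 − 0.05 + 0.23²/2)·1] / 0.2300 = [-0.2007 + 0.0425] / 0.2300 = -0.6879 which rounds to -0.69
√T = √1 = 1.0000
φ(d₁) = φ(-0.69) = 0.3144
e^(−qT) = e^(−0.05·1) = 0.9512
vega = S·e^(−qT)·φ(d₁)·√T = 180·0.9512·0.3144·1.0000 = 53.8303

53.83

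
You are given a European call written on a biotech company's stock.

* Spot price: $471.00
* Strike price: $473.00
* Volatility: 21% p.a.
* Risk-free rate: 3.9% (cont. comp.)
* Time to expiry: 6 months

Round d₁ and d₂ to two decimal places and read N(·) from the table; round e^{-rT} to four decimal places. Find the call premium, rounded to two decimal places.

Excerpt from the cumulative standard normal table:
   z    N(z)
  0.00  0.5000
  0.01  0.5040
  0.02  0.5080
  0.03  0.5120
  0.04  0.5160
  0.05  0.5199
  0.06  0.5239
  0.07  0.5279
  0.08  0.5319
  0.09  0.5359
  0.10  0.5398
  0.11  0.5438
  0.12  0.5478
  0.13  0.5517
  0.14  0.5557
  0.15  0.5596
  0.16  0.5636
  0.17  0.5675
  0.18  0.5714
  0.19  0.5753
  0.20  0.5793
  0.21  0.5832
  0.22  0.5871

σ√T = 0.21 × 0.7071 = 0.1485
d₁ = [ln(471/473) + (0.039 + 0.21²/2)·0.5] / 0.1485 = [-0.0042 + 0.0305] / 0.1485 = 0.1770 → 0.18
d₂ = d₁ − σ√T = 0.1770 − 0.1485 = 0.0285 → 0.03
exp(−rT) = exp(−0.039·0.5) = 0.9807
N(d₁) = N(0.18) = 0.5714;  N(d₂) = N(0.03) = 0.5120
C = 471·0.5714 − 473·0.9807·0.5120 = 269.1294 − 237.5020 = 31.6274

$31.63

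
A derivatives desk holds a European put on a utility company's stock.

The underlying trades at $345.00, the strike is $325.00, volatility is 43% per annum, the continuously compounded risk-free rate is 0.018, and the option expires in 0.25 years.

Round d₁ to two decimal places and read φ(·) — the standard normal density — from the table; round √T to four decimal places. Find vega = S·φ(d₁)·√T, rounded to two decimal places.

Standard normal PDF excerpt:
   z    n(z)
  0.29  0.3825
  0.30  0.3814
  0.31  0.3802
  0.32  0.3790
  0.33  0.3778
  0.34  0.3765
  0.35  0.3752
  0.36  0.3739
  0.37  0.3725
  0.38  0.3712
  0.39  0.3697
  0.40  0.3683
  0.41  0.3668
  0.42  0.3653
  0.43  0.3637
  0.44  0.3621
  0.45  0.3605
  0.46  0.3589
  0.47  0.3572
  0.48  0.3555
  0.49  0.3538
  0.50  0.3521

63.27

T = 0.25;  σ√T = 0.2150
d₁ = [ln(345/325) + (0.018 + ½·0.43²)·0.25] / (σ√T) = (0.0597 + 0.0276) / 0.2150 = 0.4062 which rounds to 0.41
√T = √0.25 = 0.5000
φ(d₁) = φ(0.41) = 0.3668
vega = S·φ(d₁)·√T = 345·0.3668·0.5000 = 63.2730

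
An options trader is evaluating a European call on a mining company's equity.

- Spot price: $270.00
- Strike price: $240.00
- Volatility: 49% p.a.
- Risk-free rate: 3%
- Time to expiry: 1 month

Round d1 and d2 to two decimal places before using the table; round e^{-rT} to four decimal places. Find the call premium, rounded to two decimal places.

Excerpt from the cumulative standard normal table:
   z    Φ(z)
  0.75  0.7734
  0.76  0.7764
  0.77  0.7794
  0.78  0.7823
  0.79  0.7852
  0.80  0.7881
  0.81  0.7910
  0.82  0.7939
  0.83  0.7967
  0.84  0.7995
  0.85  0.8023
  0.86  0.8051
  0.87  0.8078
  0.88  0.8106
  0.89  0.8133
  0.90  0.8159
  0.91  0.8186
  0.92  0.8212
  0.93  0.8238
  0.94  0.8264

σ√T = 0.49 × 0.2887 = 0.1415
d₁ = [ln(270/240) + (0.03 + 0.49²/2)·0.08333] / 0.1415 = [0.1178 + 0.0125] / 0.1415 = 0.9211 ≈ 0.92
d₂ = d₁ − σ√T = 0.9211 − 0.1415 = 0.7796 ≈ 0.78
exp(−rT) = exp(−0.03·0.08333) = 0.9975
N(d₁) = N(0.92) = 0.8212;  N(d₂) = N(0.78) = 0.7823
C = 270·0.8212 − 240·0.9975·0.7823 = 221.7240 − 187.2826 = 34.4414

$34.44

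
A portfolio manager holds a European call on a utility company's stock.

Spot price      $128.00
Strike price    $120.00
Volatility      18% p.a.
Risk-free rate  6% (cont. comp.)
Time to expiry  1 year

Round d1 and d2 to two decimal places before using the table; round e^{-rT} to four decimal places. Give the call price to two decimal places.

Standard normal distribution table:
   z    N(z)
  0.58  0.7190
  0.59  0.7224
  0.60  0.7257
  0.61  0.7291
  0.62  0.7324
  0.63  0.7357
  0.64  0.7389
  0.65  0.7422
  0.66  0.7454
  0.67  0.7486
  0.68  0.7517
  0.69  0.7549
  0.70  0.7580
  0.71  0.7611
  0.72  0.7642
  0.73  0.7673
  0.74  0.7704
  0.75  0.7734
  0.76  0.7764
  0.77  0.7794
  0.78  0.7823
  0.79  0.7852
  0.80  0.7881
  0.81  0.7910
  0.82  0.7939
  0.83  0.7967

$18.12

σ√T = 0.18·√1 = 0.1800
d₁ = [ln(128/120) + (0.06 + 0.18²/2)·1] / 0.1800 = [0.0645 + 0.0762] / 0.1800 = 0.7819 which rounds to 0.78
d₂ = d₁ − σ√T = 0.7819 − 0.1800 = 0.6019 which rounds to 0.60
exp(−rT) = exp(−0.06·1) = 0.9418
N(d₁) = N(0.78) = 0.7823;  N(d₂) = N(0.60) = 0.7257
C = 128·0.7823 − 120·0.9418·0.7257 = 100.1344 − 82.0157 = 18.1187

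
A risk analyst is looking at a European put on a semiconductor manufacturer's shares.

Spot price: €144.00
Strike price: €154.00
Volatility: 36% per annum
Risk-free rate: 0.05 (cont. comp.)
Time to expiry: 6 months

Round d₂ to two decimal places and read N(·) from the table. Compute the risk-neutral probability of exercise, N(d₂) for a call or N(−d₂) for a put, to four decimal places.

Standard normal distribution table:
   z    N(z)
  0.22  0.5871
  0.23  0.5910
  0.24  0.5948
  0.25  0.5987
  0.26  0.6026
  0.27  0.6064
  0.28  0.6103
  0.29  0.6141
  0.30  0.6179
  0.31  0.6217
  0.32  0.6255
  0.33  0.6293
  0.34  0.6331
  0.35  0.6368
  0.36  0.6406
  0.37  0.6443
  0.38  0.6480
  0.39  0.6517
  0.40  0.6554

σ√T = 0.36 × 0.7071 = 0.2546
d₁ = [ln(144/154) + (0.05 + ½·0.36²)·0.5] / (σ√T) = (-0.0671 + 0.0574) / 0.2546 = -0.0383 which rounds to -0.04
d₂ = -0.0383 − 0.2546 = -0.2928 which rounds to -0.29
Pr(exercise) under Q = N(−d₂) = N(0.29) = 0.6141

0.6141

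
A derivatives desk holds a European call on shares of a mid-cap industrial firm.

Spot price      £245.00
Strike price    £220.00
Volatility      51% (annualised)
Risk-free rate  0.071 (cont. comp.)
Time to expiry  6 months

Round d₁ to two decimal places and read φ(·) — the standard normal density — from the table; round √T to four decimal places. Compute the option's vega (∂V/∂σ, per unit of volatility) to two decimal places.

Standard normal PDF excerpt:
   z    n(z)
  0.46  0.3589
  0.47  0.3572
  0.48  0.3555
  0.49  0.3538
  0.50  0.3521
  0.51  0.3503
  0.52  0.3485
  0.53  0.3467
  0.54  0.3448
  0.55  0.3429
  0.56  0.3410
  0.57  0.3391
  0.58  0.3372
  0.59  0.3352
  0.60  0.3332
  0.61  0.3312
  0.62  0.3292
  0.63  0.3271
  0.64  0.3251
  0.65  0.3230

58.42

T = 0.5;  σ√T = 0.3606
d₁ = [ln(245/220) + (0.071 + ½·0.51²)·0.5] / (σ√T) = (0.1076 + 0.1005) / 0.3606 = 0.5772 ≈ 0.58
√T = √0.5 = 0.7071
φ(d₁) = φ(0.58) = 0.3372
vega = S·φ(d₁)·√T = 245·0.3372·0.7071 = 58.4164
(Vega is the same for a European call and put with the same parameters.)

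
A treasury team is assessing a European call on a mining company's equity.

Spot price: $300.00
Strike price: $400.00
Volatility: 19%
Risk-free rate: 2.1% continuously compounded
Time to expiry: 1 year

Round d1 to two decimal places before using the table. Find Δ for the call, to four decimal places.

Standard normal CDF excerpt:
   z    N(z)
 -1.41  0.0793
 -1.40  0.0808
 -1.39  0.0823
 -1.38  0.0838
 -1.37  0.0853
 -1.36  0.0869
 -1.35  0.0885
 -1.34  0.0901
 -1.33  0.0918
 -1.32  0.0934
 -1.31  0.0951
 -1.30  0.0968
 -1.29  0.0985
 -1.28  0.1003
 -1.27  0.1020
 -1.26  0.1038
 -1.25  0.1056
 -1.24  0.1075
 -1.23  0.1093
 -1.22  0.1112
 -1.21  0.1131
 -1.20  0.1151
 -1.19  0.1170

0.0951

σ√T = 0.19·√1 = 0.1900
d₁ = [ln(300/400) + (0.021 + 0.19²/2)·1] / 0.1900 = [-0.2877 + 0.0391] / 0.1900 = -1.3086 ⇒ -1.31
N(d₁) = N(-1.31) = 0.0951
Δ_call = N(d₁) = 0.0951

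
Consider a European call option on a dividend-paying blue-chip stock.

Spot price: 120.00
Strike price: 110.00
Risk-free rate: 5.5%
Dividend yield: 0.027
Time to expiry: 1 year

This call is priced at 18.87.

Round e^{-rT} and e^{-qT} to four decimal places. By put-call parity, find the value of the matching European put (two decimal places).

e^(−qT) = e^(−0.027·1) = 0.9734;  e^(−rT) = e^(−0.055·1) = 0.9465
Put-call parity: C − P = S·e^(−qT) − K·e^(−rT) = 120·0.9734 − 110·0.9465 = 116.8080 − 104.1150 = 12.6930
P = C − (C − P) = 18.87 − (12.6930) = 6.1770

6.18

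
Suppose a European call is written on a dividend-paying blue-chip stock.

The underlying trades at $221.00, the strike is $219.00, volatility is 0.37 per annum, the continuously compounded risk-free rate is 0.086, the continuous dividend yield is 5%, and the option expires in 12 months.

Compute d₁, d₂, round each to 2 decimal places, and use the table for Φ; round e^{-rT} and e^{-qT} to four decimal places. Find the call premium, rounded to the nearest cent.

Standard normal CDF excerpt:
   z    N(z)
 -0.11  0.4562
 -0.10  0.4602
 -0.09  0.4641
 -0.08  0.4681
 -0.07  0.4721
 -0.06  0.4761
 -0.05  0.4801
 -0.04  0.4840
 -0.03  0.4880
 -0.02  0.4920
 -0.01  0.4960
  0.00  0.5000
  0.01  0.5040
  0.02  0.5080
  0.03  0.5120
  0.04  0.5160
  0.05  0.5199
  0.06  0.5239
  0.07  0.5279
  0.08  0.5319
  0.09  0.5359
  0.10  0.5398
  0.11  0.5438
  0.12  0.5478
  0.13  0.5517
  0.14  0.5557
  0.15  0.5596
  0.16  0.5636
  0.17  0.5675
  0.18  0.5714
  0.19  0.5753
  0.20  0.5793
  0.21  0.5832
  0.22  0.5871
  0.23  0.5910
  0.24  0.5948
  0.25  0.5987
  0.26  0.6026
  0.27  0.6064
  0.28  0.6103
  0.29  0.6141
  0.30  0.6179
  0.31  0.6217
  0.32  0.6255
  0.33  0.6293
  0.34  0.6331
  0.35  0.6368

T = 1;  σ√T = 0.3700
ln(S/K) + (r − q + σ²/2)T = ln(221/219) + (0.086 − 0.05 + 0.37²/2)·1 = 0.0091 + 0.1044 = 0.1135
d₁ = 0.1135 / 0.3700 = 0.3069 ⇒ 0.31
d₂ = d₁ − σ√T = 0.3069 − 0.3700 = -0.0631 ⇒ -0.06
exp(−qT) = exp(−0.05·1) = 0.9512;  exp(−rT) = exp(−0.086·1) = 0.9176
N(d₁) = N(0.31) = 0.6217;  N(d₂) = N(-0.06) = 0.4761
C = 221·0.9512·0.6217 − 219·0.9176·0.4761 = 130.6908 − 95.6744 = 35.0164

$35.02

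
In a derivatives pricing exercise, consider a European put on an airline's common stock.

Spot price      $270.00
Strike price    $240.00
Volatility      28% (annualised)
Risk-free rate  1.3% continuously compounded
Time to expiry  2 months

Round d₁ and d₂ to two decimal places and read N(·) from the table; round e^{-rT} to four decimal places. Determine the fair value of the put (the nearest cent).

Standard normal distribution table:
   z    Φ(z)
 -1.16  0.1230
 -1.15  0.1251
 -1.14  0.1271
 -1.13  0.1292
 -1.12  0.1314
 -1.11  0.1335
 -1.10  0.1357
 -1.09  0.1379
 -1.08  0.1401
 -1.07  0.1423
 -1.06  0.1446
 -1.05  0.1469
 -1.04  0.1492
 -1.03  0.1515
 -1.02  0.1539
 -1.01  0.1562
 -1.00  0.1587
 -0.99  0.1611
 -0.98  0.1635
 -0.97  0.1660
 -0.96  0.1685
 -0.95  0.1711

σ√T = 0.28·√0.1667 = 0.1143
d₁ = [ln(270/240) + (0.013 + ½·0.28²)·0.1667] / (σ√T) = (0.1178 + 0.0087) / 0.1143 = 1.1065 which rounds to 1.11
d₂ = 1.1065 − 0.1143 = 0.9922 which rounds to 0.99
e^(−rT) = e^(−0.013·0.1667) = 0.9978
N(−d₂) = N(-0.99) = 0.1611;  N(−d₁) = N(-1.11) = 0.1335
P = 240·0.9978·0.1611 − 270·0.1335 = 38.5789 − 36.0450 = 2.5339

$2.53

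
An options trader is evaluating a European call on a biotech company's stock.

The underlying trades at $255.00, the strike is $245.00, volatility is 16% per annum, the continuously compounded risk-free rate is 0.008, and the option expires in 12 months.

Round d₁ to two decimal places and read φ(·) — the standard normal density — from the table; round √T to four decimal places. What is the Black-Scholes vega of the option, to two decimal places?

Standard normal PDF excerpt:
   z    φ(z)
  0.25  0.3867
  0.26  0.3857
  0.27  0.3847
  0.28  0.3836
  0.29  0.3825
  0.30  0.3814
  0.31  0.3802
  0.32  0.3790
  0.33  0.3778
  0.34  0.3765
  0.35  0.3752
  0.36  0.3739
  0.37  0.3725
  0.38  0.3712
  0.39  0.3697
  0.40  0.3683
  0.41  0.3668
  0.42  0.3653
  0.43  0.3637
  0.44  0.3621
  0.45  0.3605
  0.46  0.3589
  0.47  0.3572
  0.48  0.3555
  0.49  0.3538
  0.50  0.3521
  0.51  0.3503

94.66

σ√T = 0.16 × 1.0000 = 0.1600
d₁ = [ln(255/245) + (0.008 + ½·0.16²)·1] / (σ√T) = (0.0400 + 0.0208) / 0.1600 = 0.3800 ≈ 0.38
√T = √1 = 1.0000
φ(d₁) = φ(0.38) = 0.3712
vega = S·φ(d₁)·√T = 255·0.3712·1.0000 = 94.6560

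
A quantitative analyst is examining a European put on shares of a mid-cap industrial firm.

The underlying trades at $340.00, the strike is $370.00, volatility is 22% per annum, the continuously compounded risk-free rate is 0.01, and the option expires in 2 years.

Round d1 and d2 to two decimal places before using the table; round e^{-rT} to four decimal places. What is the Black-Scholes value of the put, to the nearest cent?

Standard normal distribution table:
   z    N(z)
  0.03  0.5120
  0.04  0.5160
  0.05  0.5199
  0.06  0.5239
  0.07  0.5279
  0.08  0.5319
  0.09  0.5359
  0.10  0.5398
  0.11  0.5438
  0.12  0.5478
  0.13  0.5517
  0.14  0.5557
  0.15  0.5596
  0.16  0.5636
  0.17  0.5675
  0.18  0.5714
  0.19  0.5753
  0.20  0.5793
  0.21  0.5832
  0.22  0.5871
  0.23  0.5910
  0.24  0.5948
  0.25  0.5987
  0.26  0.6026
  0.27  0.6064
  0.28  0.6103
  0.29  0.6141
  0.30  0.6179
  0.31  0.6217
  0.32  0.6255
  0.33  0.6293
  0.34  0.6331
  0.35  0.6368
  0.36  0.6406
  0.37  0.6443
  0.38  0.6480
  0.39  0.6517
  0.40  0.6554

σ√T = 0.22·√2 = 0.3111
d₁ = [ln(340/370) + (0.01 + ½·0.22²)·2] / (σ√T) = (-0.0846 + 0.0684) / 0.3111 = -0.0519 which rounds to -0.05
d₂ = -0.0519 − 0.3111 = -0.3631 which rounds to -0.36
e^(−rT) = e^(−0.01·2) = 0.9802
N(−d₂) = N(0.36) = 0.6406;  N(−d₁) = N(0.05) = 0.5199
P = 370·0.9802·0.6406 − 340·0.5199 = 232.3290 − 176.7660 = 55.5630

$55.56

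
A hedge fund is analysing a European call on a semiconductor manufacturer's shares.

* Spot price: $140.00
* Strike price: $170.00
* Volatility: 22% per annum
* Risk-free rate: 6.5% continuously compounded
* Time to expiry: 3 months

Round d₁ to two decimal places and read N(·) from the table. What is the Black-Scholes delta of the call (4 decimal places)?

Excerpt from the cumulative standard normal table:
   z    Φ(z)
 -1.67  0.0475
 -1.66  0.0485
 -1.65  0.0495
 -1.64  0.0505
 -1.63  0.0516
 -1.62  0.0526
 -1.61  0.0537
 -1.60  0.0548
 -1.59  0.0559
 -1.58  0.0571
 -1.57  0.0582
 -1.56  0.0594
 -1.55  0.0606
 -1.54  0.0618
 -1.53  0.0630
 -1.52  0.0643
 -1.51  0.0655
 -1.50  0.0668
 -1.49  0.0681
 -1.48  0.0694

σ√T = 0.22 × 0.5000 = 0.1100
d₁ = [ln(140/170) + (0.065 + ½·0.22²)·0.25] / (σ√T) = (-0.1942 + 0.0223) / 0.1100 = -1.5623 ≈ -1.56
N(d₁) = N(-1.56) = 0.0594
Δ_call = N(d₁) = 0.0594

0.0594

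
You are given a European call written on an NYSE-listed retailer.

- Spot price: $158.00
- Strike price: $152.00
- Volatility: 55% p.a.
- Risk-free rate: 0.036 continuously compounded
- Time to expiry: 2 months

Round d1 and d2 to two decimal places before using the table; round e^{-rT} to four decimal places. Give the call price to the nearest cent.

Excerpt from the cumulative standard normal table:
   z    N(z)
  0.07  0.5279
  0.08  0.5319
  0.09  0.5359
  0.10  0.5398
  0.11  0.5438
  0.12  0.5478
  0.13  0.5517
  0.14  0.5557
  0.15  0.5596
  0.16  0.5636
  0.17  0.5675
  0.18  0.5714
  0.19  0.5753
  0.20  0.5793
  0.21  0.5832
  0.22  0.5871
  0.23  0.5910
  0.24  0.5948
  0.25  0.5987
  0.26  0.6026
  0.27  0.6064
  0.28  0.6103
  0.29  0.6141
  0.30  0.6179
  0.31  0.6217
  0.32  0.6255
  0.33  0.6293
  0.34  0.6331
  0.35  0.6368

σ√T = 0.55·√0.1667 = 0.2245
ln(S/K) + (r + σ²/2)T = ln(158/152) + (0.036 + 0.55²/2)·0.1667 = 0.0387 + 0.0312 = 0.0699
d₁ = 0.0699 / 0.2245 = 0.3114 ⇒ 0.31
d₂ = d₁ − σ√T = 0.3114 − 0.2245 = 0.0869 ⇒ 0.09
exp(−rT) = exp(−0.036·0.1667) = 0.9940
N(d₁) = N(0.31) = 0.6217;  N(d₂) = N(0.09) = 0.5359
C = 158·0.6217 − 152·0.9940·0.5359 = 98.2286 − 80.9681 = 17.2605

$17.26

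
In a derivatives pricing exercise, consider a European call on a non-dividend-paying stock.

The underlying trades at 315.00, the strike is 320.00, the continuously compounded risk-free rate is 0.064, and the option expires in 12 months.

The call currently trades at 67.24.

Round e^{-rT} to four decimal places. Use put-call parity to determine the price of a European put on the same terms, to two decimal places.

e^(−rT) = e^(−0.064·1) = 0.9380
Put-call parity: C − P = S − K·e^(−rT) = 315 − 320·0.9380 = 315 − 300.1600 = 14.8400
P = C − (C − P) = 67.24 − (14.8400) = 52.4000

52.40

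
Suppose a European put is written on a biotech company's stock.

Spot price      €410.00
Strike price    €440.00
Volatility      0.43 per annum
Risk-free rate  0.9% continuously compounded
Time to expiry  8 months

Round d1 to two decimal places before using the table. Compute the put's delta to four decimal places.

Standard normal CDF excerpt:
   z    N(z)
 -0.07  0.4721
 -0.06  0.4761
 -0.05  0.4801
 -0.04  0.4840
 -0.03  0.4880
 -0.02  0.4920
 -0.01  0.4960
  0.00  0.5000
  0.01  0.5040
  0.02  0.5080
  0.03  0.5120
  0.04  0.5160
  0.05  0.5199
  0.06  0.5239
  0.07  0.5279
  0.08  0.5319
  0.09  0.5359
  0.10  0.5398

-0.5040

T = 0.6667;  σ√T = 0.3511
d₁ = [ln(410/440) + (0.009 + 0.43²/2)·0.6667] / 0.3511 = [-0.0706 + 0.0676] / 0.3511 = -0.0085 which rounds to -0.01
N(d₁) = N(-0.01) = 0.4960
Δ_put = N(d₁) − 1 = 0.4960 − 1 = -0.5040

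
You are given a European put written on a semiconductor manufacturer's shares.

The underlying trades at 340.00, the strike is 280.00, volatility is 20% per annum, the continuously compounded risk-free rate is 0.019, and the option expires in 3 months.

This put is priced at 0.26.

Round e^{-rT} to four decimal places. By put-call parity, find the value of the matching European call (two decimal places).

exp(−rT) = exp(−0.019·0.25) = 0.9953
Put-call parity: C − P = S − K·e^(−rT) = 340 − 280·0.9953 = 340 − 278.6840 = 61.3160
C = P + (C − P) = 0.26 + (61.3160) = 61.5760

61.58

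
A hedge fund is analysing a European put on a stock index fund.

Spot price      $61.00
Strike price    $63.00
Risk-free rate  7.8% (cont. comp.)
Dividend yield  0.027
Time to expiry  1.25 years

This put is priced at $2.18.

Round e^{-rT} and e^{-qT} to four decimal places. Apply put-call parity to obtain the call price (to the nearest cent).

$4.01

e^(−qT) = e^(−0.027·1.25) = 0.9668;  e^(−rT) = e^(−0.078·1.25) = 0.9071
Put-call parity: C − P = S·e^(−qT) − K·e^(−rT) = 61·0.9668 − 63·0.9071 = 58.9748 − 57.1473 = 1.8275
C = P + (C − P) = 2.18 + (1.8275) = 4.0075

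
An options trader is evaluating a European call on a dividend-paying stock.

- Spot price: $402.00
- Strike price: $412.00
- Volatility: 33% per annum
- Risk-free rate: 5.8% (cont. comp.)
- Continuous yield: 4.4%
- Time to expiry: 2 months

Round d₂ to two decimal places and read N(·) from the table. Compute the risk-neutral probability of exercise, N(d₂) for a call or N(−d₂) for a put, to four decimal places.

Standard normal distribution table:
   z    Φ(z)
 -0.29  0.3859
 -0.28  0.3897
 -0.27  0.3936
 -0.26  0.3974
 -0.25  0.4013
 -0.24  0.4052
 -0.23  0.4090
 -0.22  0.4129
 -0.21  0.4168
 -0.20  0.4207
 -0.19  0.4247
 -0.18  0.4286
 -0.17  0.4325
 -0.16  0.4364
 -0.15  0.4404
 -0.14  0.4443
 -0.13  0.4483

0.4090

σ√T = 0.33·√0.1667 = 0.1347
ln(S/K) + (r − q + σ²/2)T = ln(402/412) + (0.058 − 0.044 + 0.33²/2)·0.1667 = -0.0246 + 0.0114 = -0.0132
d₁ = -0.0132 / 0.1347 = -0.0977 which rounds to -0.10
d₂ = d₁ − σ√T = -0.0977 − 0.1347 = -0.2324 which rounds to -0.23
Risk-neutral Pr[S_T > K] = N(d₂) = N(-0.23) = 0.4090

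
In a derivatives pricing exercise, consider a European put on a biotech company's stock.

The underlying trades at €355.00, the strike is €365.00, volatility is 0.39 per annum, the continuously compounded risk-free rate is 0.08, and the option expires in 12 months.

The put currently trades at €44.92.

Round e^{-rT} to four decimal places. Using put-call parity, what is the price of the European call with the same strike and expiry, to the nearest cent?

exp(−rT) = exp(−0.08·1) = 0.9231
Put-call parity: C − P = S − K·e^(−rT) = 355 − 365·0.9231 = 355 − 336.9315 = 18.0685
C = P + (C − P) = 44.92 + (18.0685) = 62.9885

€62.99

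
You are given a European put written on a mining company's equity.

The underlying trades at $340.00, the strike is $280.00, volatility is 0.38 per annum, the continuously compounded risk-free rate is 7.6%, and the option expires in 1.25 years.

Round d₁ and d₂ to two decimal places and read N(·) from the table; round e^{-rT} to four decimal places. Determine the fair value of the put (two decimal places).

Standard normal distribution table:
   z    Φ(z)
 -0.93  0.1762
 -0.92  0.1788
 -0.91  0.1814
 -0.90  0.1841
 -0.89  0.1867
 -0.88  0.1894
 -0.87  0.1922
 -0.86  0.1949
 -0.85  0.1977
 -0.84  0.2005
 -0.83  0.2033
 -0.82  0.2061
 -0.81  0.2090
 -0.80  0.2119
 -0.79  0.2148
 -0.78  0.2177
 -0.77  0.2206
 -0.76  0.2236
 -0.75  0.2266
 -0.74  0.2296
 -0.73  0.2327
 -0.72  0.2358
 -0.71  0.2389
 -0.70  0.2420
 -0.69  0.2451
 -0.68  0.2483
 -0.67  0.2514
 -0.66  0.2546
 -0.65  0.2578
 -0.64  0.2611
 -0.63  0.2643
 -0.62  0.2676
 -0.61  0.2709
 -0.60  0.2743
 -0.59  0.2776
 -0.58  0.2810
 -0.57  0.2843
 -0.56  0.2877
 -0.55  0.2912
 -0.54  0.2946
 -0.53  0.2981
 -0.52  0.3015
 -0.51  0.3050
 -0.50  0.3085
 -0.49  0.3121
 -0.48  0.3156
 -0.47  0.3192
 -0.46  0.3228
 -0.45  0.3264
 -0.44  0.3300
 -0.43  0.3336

$17.80

σ√T = 0.38 × 1.1180 = 0.4249
d₁ = [ln(340/280) + (0.076 + 0.38²/2)·1.25] / 0.4249 = [0.1942 + 0.1852] / 0.4249 = 0.8930 ≈ 0.89
d₂ = d₁ − σ√T = 0.8930 − 0.4249 = 0.4682 ≈ 0.47
exp(−rT) = exp(−0.076·1.25) = 0.9094
P = 280·0.9094·N(-0.47) − 340·N(-0.89) = 280·0.9094·0.3192 − 340·0.1867 = 81.2785 − 63.4780 = 17.8005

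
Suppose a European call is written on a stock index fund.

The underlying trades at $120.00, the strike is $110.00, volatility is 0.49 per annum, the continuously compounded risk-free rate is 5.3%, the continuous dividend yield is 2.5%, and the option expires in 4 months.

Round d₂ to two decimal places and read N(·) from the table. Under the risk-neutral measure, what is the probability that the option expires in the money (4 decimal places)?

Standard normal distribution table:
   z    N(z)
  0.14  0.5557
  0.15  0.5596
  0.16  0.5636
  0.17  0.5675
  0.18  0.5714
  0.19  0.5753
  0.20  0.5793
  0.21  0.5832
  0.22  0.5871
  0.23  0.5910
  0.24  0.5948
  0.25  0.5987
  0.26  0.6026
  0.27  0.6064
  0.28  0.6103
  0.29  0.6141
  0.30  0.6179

0.5793

σ√T = 0.49·√0.3333 = 0.2829
d₁ = [ln(120/110) + (0.053 − 0.025 + 0.49²/2)·0.3333] / 0.2829 = [0.0870 + 0.0493] / 0.2829 = 0.4820 → 0.48
d₂ = d₁ − σ√T = 0.4820 − 0.2829 = 0.1991 → 0.20
Pr(exercise) under Q = N(d₂) = 0.5793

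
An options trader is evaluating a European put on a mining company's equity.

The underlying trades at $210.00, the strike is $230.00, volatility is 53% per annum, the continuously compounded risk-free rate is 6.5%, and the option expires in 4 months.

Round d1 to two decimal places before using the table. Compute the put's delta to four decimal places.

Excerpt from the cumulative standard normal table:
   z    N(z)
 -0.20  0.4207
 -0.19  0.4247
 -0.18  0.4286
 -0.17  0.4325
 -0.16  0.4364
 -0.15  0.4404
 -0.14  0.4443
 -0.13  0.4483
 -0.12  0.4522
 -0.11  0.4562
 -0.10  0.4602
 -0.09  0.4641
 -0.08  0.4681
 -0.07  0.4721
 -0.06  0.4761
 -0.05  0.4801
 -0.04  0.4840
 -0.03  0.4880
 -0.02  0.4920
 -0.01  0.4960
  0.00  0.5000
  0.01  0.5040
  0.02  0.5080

T = 0.3333;  σ√T = 0.3060
d₁ = [ln(210/230) + (0.065 + 0.53²/2)·0.3333] / 0.3060 = [-0.0910 + 0.0685] / 0.3060 = -0.0735 which rounds to -0.07
N(d₁) = N(-0.07) = 0.4721
Δ_put = N(d₁) − 1 = 0.4721 − 1 = -0.5279

-0.5279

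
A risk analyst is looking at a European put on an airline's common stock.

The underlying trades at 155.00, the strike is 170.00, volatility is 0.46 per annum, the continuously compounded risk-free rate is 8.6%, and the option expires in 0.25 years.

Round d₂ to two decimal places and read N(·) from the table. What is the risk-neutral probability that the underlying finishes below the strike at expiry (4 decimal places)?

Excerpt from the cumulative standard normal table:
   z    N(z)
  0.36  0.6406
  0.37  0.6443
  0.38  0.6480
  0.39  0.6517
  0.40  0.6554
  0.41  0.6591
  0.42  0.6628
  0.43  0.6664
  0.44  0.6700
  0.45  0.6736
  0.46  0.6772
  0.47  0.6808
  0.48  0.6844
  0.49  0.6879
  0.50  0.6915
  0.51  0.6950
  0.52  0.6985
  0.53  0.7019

0.6628

σ√T = 0.46 × 0.5000 = 0.2300
d₁ = [ln(155/170) + (0.086 + ½·0.46²)·0.25] / (σ√T) = (-0.0924 + 0.0479) / 0.2300 = -0.1931 ⇒ -0.19
d₂ = -0.1931 − 0.2300 = -0.4231 ⇒ -0.42
Risk-neutral Pr[S_T < K] = N(−d₂) = N(0.42) = 0.6628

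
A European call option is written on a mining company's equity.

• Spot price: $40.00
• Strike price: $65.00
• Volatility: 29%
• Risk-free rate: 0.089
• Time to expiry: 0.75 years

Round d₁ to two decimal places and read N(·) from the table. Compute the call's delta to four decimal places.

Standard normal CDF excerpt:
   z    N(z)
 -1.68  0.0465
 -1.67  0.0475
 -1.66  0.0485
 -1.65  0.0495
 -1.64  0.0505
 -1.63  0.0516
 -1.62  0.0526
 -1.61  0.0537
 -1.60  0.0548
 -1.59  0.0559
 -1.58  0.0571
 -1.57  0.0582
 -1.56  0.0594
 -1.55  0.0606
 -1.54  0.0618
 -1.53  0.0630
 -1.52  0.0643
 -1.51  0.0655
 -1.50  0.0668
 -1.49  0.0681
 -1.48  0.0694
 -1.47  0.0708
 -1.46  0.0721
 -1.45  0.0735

0.0618

T = 0.75;  σ√T = 0.2511
ln(S/K) + (r + σ²/2)T = ln(40/65) + (0.089 + 0.29²/2)·0.75 = -0.4855 + 0.0983 = -0.3872
d₁ = -0.3872 / 0.2511 = -1.5418 ≈ -1.54
N(d₁) = N(-1.54) = 0.0618
Δ_call = N(d₁) = 0.0618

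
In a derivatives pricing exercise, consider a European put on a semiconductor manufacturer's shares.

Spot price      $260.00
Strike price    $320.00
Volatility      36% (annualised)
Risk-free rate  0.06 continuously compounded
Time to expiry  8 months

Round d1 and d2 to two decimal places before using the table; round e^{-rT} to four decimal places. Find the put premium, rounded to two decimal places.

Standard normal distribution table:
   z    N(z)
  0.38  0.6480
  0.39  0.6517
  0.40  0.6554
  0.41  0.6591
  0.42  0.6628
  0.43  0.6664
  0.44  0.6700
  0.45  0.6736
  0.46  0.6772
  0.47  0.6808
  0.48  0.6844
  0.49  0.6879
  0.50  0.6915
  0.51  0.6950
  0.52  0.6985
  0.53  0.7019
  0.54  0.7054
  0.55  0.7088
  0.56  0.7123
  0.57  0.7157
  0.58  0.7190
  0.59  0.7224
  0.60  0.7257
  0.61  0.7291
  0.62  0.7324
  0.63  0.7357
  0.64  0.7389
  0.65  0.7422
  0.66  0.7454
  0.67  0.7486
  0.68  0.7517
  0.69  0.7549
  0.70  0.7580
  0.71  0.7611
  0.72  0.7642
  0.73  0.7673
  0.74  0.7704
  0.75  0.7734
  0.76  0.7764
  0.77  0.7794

σ√T = 0.36 × 0.8165 = 0.2939
d₁ = [ln(260/320) + (0.06 + 0.36²/2)·0.6667] / 0.2939 = [-0.2076 + 0.0832] / 0.2939 = -0.4234 ≈ -0.42
d₂ = d₁ − σ√T = -0.4234 − 0.2939 = -0.7173 ≈ -0.72
exp(−rT) = exp(−0.06·0.6667) = 0.9608
N(−d₂) = N(0.72) = 0.7642;  N(−d₁) = N(0.42) = 0.6628
P = 320·0.9608·0.7642 − 260·0.6628 = 234.9579 − 172.3280 = 62.6299

$62.63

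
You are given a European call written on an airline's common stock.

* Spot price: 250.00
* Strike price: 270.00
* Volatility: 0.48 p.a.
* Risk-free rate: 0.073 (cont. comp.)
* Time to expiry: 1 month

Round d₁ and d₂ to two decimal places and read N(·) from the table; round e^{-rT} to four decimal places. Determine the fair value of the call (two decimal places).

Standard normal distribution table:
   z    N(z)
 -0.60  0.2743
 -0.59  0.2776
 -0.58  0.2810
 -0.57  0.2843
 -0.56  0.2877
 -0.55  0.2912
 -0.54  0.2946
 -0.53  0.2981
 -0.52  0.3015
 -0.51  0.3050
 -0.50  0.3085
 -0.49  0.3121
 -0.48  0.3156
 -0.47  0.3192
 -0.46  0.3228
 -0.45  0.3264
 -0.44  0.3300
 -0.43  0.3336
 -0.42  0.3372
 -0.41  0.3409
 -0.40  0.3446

σ√T = 0.48 × 0.2887 = 0.1386
d₁ = [ln(250/270) + (0.073 + ½·0.48²)·0.08333] / (σ√T) = (-0.0770 + 0.0157) / 0.1386 = -0.4422 ⇒ -0.44
d₂ = -0.4422 − 0.1386 = -0.5808 ⇒ -0.58
e^(−rT) = e^(−0.073·0.08333) = 0.9939
N(d₁) = N(-0.44) = 0.3300;  N(d₂) = N(-0.58) = 0.2810
C = 250·0.3300 − 270·0.9939·0.2810 = 82.5000 − 75.4072 = 7.0928

7.09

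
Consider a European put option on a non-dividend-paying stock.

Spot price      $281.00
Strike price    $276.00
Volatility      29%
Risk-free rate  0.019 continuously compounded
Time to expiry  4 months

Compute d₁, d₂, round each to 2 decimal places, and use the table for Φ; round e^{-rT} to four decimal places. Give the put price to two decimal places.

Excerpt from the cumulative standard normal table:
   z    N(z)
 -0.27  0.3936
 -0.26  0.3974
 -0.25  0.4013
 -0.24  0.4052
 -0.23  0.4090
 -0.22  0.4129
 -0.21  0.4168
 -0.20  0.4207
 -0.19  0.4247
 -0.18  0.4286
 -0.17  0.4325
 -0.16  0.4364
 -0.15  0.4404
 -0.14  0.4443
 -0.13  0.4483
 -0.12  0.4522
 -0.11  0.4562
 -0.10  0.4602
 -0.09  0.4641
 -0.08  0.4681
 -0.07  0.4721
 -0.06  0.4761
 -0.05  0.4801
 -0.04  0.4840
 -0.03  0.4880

σ√T = 0.29 × 0.5774 = 0.1674
d₁ = [ln(281/276) + (0.019 + 0.29²/2)·0.3333] / 0.1674 = [0.0180 + 0.0203] / 0.1674 = 0.2288 ≈ 0.23
d₂ = d₁ − σ√T = 0.2288 − 0.1674 = 0.0613 ≈ 0.06
exp(−rT) = exp(−0.019·0.3333) = 0.9937
N(−d₂) = N(-0.06) = 0.4761;  N(−d₁) = N(-0.23) = 0.4090
P = 276·0.9937·0.4761 − 281·0.4090 = 130.5758 − 114.9290 = 15.6468

$15.65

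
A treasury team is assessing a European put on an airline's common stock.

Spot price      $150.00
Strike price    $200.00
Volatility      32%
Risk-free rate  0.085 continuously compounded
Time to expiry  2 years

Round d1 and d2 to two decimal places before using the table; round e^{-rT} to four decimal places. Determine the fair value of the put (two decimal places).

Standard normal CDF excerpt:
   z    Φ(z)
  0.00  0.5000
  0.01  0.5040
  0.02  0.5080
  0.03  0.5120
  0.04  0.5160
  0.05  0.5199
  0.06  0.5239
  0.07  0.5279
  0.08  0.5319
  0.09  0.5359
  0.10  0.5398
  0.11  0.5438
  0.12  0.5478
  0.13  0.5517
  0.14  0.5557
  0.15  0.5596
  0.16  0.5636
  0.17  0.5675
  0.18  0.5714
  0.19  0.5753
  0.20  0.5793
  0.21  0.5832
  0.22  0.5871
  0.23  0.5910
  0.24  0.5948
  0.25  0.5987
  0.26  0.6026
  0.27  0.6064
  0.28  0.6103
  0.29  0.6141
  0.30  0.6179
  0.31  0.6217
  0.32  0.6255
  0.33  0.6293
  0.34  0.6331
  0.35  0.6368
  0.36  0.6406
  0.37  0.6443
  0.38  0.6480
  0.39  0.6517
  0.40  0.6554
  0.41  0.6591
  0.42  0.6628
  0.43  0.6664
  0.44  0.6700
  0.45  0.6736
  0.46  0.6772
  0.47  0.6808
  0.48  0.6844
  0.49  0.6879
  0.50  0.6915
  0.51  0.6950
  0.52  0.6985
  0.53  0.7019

$39.28

σ√T = 0.32·√2 = 0.4525
d₁ = [ln(150/200) + (0.085 + ½·0.32²)·2] / (σ√T) = (-0.2877 + 0.2724) / 0.4525 = -0.0338 → -0.03
d₂ = -0.0338 − 0.4525 = -0.4863 → -0.49
e^(−rT) = e^(−0.085·2) = 0.8437
N(−d₂) = N(0.49) = 0.6879;  N(−d₁) = N(0.03) = 0.5120
P = 200·0.8437·0.6879 − 150·0.5120 = 116.0762 − 76.8000 = 39.2762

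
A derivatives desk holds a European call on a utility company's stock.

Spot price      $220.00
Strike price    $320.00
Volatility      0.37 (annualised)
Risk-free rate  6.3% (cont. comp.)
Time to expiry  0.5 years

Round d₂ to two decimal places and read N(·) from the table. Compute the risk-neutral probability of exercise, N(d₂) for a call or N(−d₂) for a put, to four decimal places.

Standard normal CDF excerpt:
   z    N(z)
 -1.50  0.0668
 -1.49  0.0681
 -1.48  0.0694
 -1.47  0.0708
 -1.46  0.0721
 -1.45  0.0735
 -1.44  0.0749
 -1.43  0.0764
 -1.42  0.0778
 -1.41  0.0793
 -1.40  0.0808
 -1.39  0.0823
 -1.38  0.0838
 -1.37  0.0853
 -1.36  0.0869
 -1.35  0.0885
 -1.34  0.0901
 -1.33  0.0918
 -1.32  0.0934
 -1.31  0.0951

σ√T = 0.37 × 0.7071 = 0.2616
d₁ = [ln(220/320) + (0.063 + ½·0.37²)·0.5] / (σ√T) = (-0.3747 + 0.0657) / 0.2616 = -1.1809 → -1.18
d₂ = -1.1809 − 0.2616 = -1.4426 → -1.44
Pr(exercise) under Q = N(d₂) = 0.0749

0.0749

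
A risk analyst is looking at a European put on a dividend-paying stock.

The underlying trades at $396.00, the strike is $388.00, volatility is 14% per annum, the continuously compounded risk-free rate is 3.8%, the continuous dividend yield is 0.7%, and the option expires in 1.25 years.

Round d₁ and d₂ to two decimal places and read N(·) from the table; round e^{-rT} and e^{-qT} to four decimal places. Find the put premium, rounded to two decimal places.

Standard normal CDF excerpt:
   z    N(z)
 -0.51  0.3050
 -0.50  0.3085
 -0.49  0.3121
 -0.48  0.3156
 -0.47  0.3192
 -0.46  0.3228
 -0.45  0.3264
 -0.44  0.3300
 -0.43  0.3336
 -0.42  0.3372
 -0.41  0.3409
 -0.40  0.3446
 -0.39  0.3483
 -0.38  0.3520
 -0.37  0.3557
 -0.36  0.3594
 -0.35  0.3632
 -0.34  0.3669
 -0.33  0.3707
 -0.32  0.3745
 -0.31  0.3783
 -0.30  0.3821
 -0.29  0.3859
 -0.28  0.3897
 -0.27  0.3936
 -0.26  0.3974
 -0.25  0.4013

$14.66

σ√T = 0.14 × 1.1180 = 0.1565
d₁ = [ln(396/388) + (0.038 − 0.007 + ½·0.14²)·1.25] / (σ√T) = (0.0204 + 0.0510) / 0.1565 = 0.4562 which rounds to 0.46
d₂ = 0.4562 − 0.1565 = 0.2997 which rounds to 0.30
e^(−qT) = e^(−0.007·1.25) = 0.9913;  e^(−rT) = e^(−0.038·1.25) = 0.9536
N(−d₂) = N(-0.30) = 0.3821;  N(−d₁) = N(-0.46) = 0.3228
P = 388·0.9536·0.3821 − 396·0.9913·0.3228 = 141.3758 − 126.7167 = 14.6591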